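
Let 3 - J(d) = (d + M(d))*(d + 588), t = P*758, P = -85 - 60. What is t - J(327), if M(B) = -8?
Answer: 181972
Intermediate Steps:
P = -145
t = -109910 (t = -145*758 = -109910)
J(d) = 3 - (-8 + d)*(588 + d) (J(d) = 3 - (d - 8)*(d + 588) = 3 - (-8 + d)*(588 + d))
t - J(327) = -109910 - (4707 - 1*327² - 580*327) = -109910 - (4707 - 1*106929 - 189660) = -109910 - (4707 - 106929 - 189660) = -109910 - 1*(-291882) = -109910 + 291882 = 181972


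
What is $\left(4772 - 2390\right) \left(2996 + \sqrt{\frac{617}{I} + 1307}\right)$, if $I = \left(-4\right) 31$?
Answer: $7136472 + \frac{3573 \sqrt{556109}}{31} \approx 7.2224 \cdot 10^{6}$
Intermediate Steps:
$I = -124$
$\left(4772 - 2390\right) \left(2996 + \sqrt{\frac{617}{I} + 1307}\right) = \left(4772 - 2390\right) \left(2996 + \sqrt{\frac{617}{-124} + 1307}\right) = 2382 \left(2996 + \sqrt{617 \left(- \frac{1}{124}\right) + 1307}\right) = 2382 \left(2996 + \sqrt{- \frac{617}{124} + 1307}\right) = 2382 \left(2996 + \sqrt{\frac{161451}{124}}\right) = 2382 \left(2996 + \frac{3 \sqrt{556109}}{62}\right) = 7136472 + \frac{3573 \sqrt{556109}}{31}$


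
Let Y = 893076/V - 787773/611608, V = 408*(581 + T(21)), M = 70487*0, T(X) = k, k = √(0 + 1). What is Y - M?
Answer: 7482312515/3025624776 ≈ 2.4730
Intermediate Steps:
k = 1 (k = √1 = 1)
T(X) = 1
M = 0
V = 237456 (V = 408*(581 + 1) = 408*582 = 237456)
Y = 7482312515/3025624776 (Y = 893076/237456 - 787773/611608 = 893076*(1/237456) - 787773*1/611608 = 74423/19788 - 787773/611608 = 7482312515/3025624776 ≈ 2.4730)
Y - M = 7482312515/3025624776 - 1*0 = 7482312515/3025624776 + 0 = 7482312515/3025624776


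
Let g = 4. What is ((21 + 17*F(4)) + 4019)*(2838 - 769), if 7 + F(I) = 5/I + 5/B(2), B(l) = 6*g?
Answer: 195932231/24 ≈ 8.1638e+6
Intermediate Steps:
B(l) = 24 (B(l) = 6*4 = 24)
F(I) = -163/24 + 5/I (F(I) = -7 + (5/I + 5/24) = -7 + (5/24 + 5/I) = -163/24 + 5/I)
((21 + 17*F(4)) + 4019)*(2838 - 769) = ((21 + 17*(-163/24 + 5/4)) + 4019)*(2838 - 769) = ((21 + 17*(-163/24 + 5*(¼))) + 4019)*2069 = ((21 + 17*(-163/24 + 5/4)) + 4019)*2069 = ((21 + 17*(-133/24)) + 4019)*2069 = ((21 - 2261/24) + 4019)*2069 = (-1757/24 + 4019)*2069 = (94699/24)*2069 = 195932231/24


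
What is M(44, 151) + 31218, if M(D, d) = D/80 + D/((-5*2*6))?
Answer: 1873069/60 ≈ 31218.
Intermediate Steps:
M(D, d) = -D/240 (M(D, d) = D*(1/80) + D/((-10*6)) = D/80 + D/(-60) = D/80 + D*(-1/60) = D/80 - D/60 = -D/240)
M(44, 151) + 31218 = -1/240*44 + 31218 = -11/60 + 31218 = 1873069/60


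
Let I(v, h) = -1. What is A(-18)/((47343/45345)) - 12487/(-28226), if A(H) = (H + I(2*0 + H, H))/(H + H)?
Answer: 7600074151/8017821108 ≈ 0.94790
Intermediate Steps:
A(H) = (-1 + H)/(2*H) (A(H) = (H - 1)/(H + H) = (-1 + H)/((2*H)) = (-1 + H)*(1/(2*H)) = (-1 + H)/(2*H))
A(-18)/((47343/45345)) - 12487/(-28226) = ((½)*(-1 - 18)/(-18))/((47343/45345)) - 12487/(-28226) = ((½)*(-1/18)*(-19))/((47343*(1/45345))) - 12487*(-1/28226) = 19/(36*(15781/15115)) + 12487/28226 = (19/36)*(15115/15781) + 12487/28226 = 287185/568116 + 12487/28226 = 7600074151/8017821108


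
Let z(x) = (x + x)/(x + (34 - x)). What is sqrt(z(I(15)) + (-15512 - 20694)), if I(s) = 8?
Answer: I*sqrt(10463398)/17 ≈ 190.28*I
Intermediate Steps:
z(x) = x/17 (z(x) = (2*x)/34 = (2*x)*(1/34) = x/17)
sqrt(z(I(15)) + (-15512 - 20694)) = sqrt((1/17)*8 + (-15512 - 20694)) = sqrt(8/17 - 36206) = sqrt(-615494/17) = I*sqrt(10463398)/17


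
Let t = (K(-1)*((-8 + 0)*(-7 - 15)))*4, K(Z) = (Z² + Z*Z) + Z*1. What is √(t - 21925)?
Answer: I*√21221 ≈ 145.67*I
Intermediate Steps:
K(Z) = Z + 2*Z² (K(Z) = (Z² + Z²) + Z = 2*Z² + Z = Z + 2*Z²)
t = 704 (t = ((-(1 + 2*(-1)))*((-8 + 0)*(-7 - 15)))*4 = ((-(1 - 2))*(-8*(-22)))*4 = (-1*(-1)*176)*4 = (1*176)*4 = 176*4 = 704)
√(t - 21925) = √(704 - 21925) = √(-21221) = I*√21221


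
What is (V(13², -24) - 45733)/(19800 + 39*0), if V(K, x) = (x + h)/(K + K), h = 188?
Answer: -171751/74360 ≈ -2.3097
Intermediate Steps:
V(K, x) = (188 + x)/(2*K) (V(K, x) = (x + 188)/(K + K) = (188 + x)/((2*K)) = (188 + x)*(1/(2*K)) = (188 + x)/(2*K))
(V(13², -24) - 45733)/(19800 + 39*0) = ((188 - 24)/(2*(13²)) - 45733)/(19800 + 39*0) = ((½)*164/169 - 45733)/(19800 + 0) = ((½)*(1/169)*164 - 45733)/19800 = (82/169 - 45733)*(1/19800) = -7728795/169*1/19800 = -171751/74360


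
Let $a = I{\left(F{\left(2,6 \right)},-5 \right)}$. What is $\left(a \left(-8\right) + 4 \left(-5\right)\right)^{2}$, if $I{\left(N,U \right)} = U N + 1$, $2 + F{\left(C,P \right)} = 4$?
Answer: $2704$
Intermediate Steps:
$F{\left(C,P \right)} = 2$ ($F{\left(C,P \right)} = -2 + 4 = 2$)
$I{\left(N,U \right)} = 1 + N U$ ($I{\left(N,U \right)} = N U + 1 = 1 + N U$)
$a = -9$ ($a = 1 + 2 \left(-5\right) = 1 - 10 = -9$)
$\left(a \left(-8\right) + 4 \left(-5\right)\right)^{2} = \left(\left(-9\right) \left(-8\right) + 4 \left(-5\right)\right)^{2} = \left(72 - 20\right)^{2} = 52^{2} = 2704$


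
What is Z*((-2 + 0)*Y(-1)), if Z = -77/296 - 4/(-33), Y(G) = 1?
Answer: 1357/4884 ≈ 0.27785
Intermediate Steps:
Z = -1357/9768 (Z = -77*1/296 - 4*(-1/33) = -77/296 + 4/33 = -1357/9768 ≈ -0.13892)
Z*((-2 + 0)*Y(-1)) = -1357*(-2 + 0)/9768 = -(-1357)/4884 = -1357/9768*(-2) = 1357/4884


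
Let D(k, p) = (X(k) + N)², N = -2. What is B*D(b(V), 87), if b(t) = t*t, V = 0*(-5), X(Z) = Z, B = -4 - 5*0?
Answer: -16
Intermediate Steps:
B = -4 (B = -4 + 0 = -4)
V = 0
b(t) = t²
D(k, p) = (-2 + k)² (D(k, p) = (k - 2)² = (-2 + k)²)
B*D(b(V), 87) = -4*(-2 + 0²)² = -4*(-2 + 0)² = -4*(-2)² = -4*4 = -16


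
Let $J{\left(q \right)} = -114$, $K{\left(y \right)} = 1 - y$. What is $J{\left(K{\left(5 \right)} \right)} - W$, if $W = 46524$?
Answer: $-46638$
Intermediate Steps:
$J{\left(K{\left(5 \right)} \right)} - W = -114 - 46524 = -46638$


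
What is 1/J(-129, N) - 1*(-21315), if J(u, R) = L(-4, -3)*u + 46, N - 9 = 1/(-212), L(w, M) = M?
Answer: 9229396/433 ≈ 21315.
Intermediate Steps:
N = 1907/212 (N = 9 + 1/(-212) = 9 - 1/212 = 1907/212 ≈ 8.9953)
J(u, R) = 46 - 3*u (J(u, R) = -3*u + 46 = 46 - 3*u)
1/J(-129, N) - 1*(-21315) = 1/(46 - 3*(-129)) - 1*(-21315) = 1/(46 + 387) + 21315 = 1/433 + 21315 = 9229396/433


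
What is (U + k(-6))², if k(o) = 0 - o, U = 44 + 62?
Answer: 12544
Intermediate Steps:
U = 106
k(o) = -o
(U + k(-6))² = (106 - 1*(-6))² = (106 + 6)² = 112² = 12544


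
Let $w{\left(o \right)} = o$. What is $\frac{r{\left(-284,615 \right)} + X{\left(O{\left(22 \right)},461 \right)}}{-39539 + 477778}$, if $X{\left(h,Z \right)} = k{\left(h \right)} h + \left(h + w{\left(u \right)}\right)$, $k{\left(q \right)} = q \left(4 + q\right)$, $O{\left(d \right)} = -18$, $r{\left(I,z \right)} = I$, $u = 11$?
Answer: $- \frac{4827}{438239} \approx -0.011015$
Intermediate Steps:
$X{\left(h,Z \right)} = 11 + h + h^{2} \left(4 + h\right)$ ($X{\left(h,Z \right)} = h \left(4 + h\right) h + \left(h + 11\right) = h^{2} \left(4 + h\right) + \left(11 + h\right) = 11 + h + h^{2} \left(4 + h\right)$)
$\frac{r{\left(-284,615 \right)} + X{\left(O{\left(22 \right)},461 \right)}}{-39539 + 477778} = \frac{-284 + \left(11 - 18 + \left(-18\right)^{2} \left(4 - 18\right)\right)}{-39539 + 477778} = \frac{-284 + \left(11 - 18 + 324 \left(-14\right)\right)}{438239} = \left(-284 - 4543\right) \frac{1}{438239} = \left(-4827\right) \frac{1}{438239} = - \frac{4827}{438239}$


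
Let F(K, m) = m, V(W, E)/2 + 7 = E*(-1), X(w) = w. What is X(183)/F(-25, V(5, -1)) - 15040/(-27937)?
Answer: -1643997/111748 ≈ -14.712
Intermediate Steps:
V(W, E) = -14 - 2*E (V(W, E) = -14 + 2*(E*(-1)) = -14 + 2*(-E) = -14 - 2*E)
X(183)/F(-25, V(5, -1)) - 15040/(-27937) = 183/(-14 - 2*(-1)) - 15040/(-27937) = 183/(-14 + 2) - 15040*(-1/27937) = 183/(-12) + 15040/27937 = 183*(-1/12) + 15040/27937 = -61/4 + 15040/27937 = -1643997/111748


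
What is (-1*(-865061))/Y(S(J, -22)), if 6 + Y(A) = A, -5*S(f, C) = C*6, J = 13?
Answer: 4325305/102 ≈ 42405.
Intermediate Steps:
S(f, C) = -6*C/5 (S(f, C) = -C*6/5 = -6*C/5)
Y(A) = -6 + A
(-1*(-865061))/Y(S(J, -22)) = (-1*(-865061))/(-6 - 6/5*(-22)) = 865061/(-6 + 132/5) = 865061/(102/5) = 865061*(5/102) = 4325305/102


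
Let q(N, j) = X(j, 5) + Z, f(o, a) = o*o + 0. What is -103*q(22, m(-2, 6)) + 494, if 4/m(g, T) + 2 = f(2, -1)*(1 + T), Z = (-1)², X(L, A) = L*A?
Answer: 4053/13 ≈ 311.77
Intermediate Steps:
f(o, a) = o² (f(o, a) = o² + 0 = o²)
X(L, A) = A*L
Z = 1
m(g, T) = 4/(2 + 4*T) (m(g, T) = 4/(-2 + 2²*(1 + T)) = 4/(-2 + 4*(1 + T)) = 4/(-2 + (4 + 4*T)) = 4/(2 + 4*T))
q(N, j) = 1 + 5*j (q(N, j) = 5*j + 1 = 1 + 5*j)
-103*q(22, m(-2, 6)) + 494 = -103*(1 + 5*(2/(1 + 2*6))) + 494 = -103*(1 + 5*(2/(1 + 12))) + 494 = -103*(1 + 5*(2/13)) + 494 = -103*(1 + 10/13) + 494 = -103*23/13 + 494 = -2369/13 + 494 = 4053/13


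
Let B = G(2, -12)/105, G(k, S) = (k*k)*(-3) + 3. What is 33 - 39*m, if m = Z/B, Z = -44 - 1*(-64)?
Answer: 9133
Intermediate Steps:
G(k, S) = 3 - 3*k**2 (G(k, S) = k**2*(-3) + 3 = -3*k**2 + 3 = 3 - 3*k**2)
Z = 20 (Z = -44 + 64 = 20)
B = -3/35 (B = (3 - 3*2**2)/105 = (3 - 3*4)*(1/105) = (3 - 12)*(1/105) = -9*1/105 = -3/35 ≈ -0.085714)
m = -700/3 (m = 20/(-3/35) = 20*(-35/3) = -700/3 ≈ -233.33)
33 - 39*m = 33 - 39*(-700/3) = 33 + 9100 = 9133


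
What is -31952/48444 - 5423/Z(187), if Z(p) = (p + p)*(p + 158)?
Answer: -1954313/2785530 ≈ -0.70159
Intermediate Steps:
Z(p) = 2*p*(158 + p) (Z(p) = (2*p)*(158 + p) = 2*p*(158 + p))
-31952/48444 - 5423/Z(187) = -31952/48444 - 5423*1/(374*(158 + 187)) = -31952*1/48444 - 5423/(2*187*345) = -7988/12111 - 5423/129030 = -7988/12111 - 5423*1/129030 = -7988/12111 - 29/690 = -1954313/2785530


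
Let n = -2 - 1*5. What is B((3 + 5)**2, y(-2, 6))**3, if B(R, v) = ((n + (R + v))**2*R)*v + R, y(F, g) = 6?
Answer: 3540720777527296000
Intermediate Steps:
n = -7 (n = -2 - 5 = -7)
B(R, v) = R + R*v*(-7 + R + v)**2 (B(R, v) = ((-7 + (R + v))**2*R)*v + R = ((-7 + R + v)**2*R)*v + R = (R*(-7 + R + v)**2)*v + R = R*v*(-7 + R + v)**2 + R = R + R*v*(-7 + R + v)**2)
B((3 + 5)**2, y(-2, 6))**3 = ((3 + 5)**2*(1 + 6*(-7 + (3 + 5)**2 + 6)**2))**3 = (8**2*(1 + 6*(-7 + 8**2 + 6)**2))**3 = (64*(1 + 6*(-7 + 64 + 6)**2))**3 = (64*(1 + 6*63**2))**3 = (64*(1 + 6*3969))**3 = (64*(1 + 23814))**3 = (64*23815)**3 = 1524160**3 = 3540720777527296000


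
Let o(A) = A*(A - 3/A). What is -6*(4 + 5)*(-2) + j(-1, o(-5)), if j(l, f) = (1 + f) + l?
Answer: 130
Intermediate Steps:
j(l, f) = 1 + f + l
-6*(4 + 5)*(-2) + j(-1, o(-5)) = -6*(4 + 5)*(-2) + (1 + (-3 + (-5)²) - 1) = -54*(-2) + (1 + (-3 + 25) - 1) = -6*(-18) + (1 + 22 - 1) = 108 + 22 = 130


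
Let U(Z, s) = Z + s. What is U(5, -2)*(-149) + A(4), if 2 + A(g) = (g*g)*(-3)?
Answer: -497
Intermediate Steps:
A(g) = -2 - 3*g**2 (A(g) = -2 + (g*g)*(-3) = -2 + g**2*(-3) = -2 - 3*g**2)
U(5, -2)*(-149) + A(4) = (5 - 2)*(-149) + (-2 - 3*4**2) = 3*(-149) + (-2 - 3*16) = -447 + (-2 - 48) = -447 - 50 = -497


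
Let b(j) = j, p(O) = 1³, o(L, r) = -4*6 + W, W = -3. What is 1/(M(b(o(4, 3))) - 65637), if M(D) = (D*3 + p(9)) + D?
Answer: -1/65744 ≈ -1.5211e-5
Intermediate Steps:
o(L, r) = -27 (o(L, r) = -4*6 - 3 = -24 - 3 = -27)
p(O) = 1
M(D) = 1 + 4*D (M(D) = (D*3 + 1) + D = (3*D + 1) + D = (1 + 3*D) + D = 1 + 4*D)
1/(M(b(o(4, 3))) - 65637) = 1/((1 + 4*(-27)) - 65637) = 1/((1 - 108) - 65637) = 1/(-107 - 65637) = 1/(-65744) = -1/65744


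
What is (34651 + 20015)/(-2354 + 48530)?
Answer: 9111/7696 ≈ 1.1839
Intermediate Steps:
(34651 + 20015)/(-2354 + 48530) = 54666/46176 = 54666*(1/46176) = 9111/7696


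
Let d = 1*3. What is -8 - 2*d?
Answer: -14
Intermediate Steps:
d = 3
-8 - 2*d = -8 - 2*3 = -8 - 6 = -14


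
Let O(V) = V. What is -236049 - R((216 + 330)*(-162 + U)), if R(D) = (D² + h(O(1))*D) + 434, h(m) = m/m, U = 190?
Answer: -233974715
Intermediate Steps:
h(m) = 1
R(D) = 434 + D + D² (R(D) = (D² + 1*D) + 434 = (D² + D) + 434 = (D + D²) + 434 = 434 + D + D²)
-236049 - R((216 + 330)*(-162 + U)) = -236049 - (434 + (216 + 330)*(-162 + 190) + ((216 + 330)*(-162 + 190))²) = -236049 - (434 + 546*28 + (546*28)²) = -236049 - (434 + 15288 + 15288²) = -236049 - (434 + 15288 + 233722944) = -236049 - 1*233738666 = -236049 - 233738666 = -233974715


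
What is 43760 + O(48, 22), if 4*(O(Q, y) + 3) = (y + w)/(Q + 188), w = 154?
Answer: 2581674/59 ≈ 43757.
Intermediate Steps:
O(Q, y) = -3 + (154 + y)/(4*(188 + Q)) (O(Q, y) = -3 + ((y + 154)/(Q + 188))/4 = -3 + ((154 + y)/(188 + Q))/4 = -3 + (154 + y)/(4*(188 + Q)))
43760 + O(48, 22) = 43760 + (-2102 + 22 - 12*48)/(4*(188 + 48)) = 43760 + (¼)*(-2102 + 22 - 576)/236 = 43760 + (¼)*(1/236)*(-2656) = 43760 - 166/59 = 2581674/59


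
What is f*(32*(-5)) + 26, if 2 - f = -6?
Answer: -1254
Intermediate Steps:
f = 8 (f = 2 - 1*(-6) = 2 + 6 = 8)
f*(32*(-5)) + 26 = 8*(32*(-5)) + 26 = 8*(-160) + 26 = -1280 + 26 = -1254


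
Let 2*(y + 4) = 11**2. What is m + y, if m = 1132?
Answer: 2377/2 ≈ 1188.5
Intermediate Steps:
y = 113/2 (y = -4 + (1/2)*11**2 = -4 + (1/2)*121 = -4 + 121/2 = 113/2 ≈ 56.500)
m + y = 1132 + 113/2 = 2377/2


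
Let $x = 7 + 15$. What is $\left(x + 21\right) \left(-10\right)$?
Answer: $-430$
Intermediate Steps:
$x = 22$
$\left(x + 21\right) \left(-10\right) = \left(22 + 21\right) \left(-10\right) = 43 \left(-10\right) = -430$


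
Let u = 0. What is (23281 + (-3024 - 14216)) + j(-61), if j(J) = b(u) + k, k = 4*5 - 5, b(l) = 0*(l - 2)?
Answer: 6056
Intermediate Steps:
b(l) = 0 (b(l) = 0*(-2 + l) = 0)
k = 15 (k = 20 - 5 = 15)
j(J) = 15 (j(J) = 0 + 15 = 15)
(23281 + (-3024 - 14216)) + j(-61) = (23281 + (-3024 - 14216)) + 15 = (23281 - 17240) + 15 = 6041 + 15 = 6056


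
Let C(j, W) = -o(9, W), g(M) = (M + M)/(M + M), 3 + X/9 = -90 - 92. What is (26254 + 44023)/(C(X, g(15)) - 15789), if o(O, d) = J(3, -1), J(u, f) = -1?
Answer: -70277/15788 ≈ -4.4513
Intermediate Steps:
o(O, d) = -1
X = -1665 (X = -27 + 9*(-90 - 92) = -27 + 9*(-182) = -27 - 1638 = -1665)
g(M) = 1 (g(M) = (2*M)/((2*M)) = (2*M)*(1/(2*M)) = 1)
C(j, W) = 1 (C(j, W) = -1*(-1) = 1)
(26254 + 44023)/(C(X, g(15)) - 15789) = (26254 + 44023)/(1 - 15789) = 70277/(-15788) = 70277*(-1/15788) = -70277/15788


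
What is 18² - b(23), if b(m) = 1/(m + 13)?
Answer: 11663/36 ≈ 323.97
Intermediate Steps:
b(m) = 1/(13 + m)
18² - b(23) = 18² - 1/(13 + 23) = 324 - 1/36 = 11663/36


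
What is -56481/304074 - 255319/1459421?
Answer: -53355142369/147923993718 ≈ -0.36069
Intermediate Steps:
-56481/304074 - 255319/1459421 = -56481*1/304074 - 255319*1/1459421 = -18827/101358 - 255319/1459421 = -53355142369/147923993718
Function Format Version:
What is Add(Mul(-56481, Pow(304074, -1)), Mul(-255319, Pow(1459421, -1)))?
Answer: Rational(-53355142369, 147923993718) ≈ -0.36069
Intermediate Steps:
Add(Mul(-56481, Pow(304074, -1)), Mul(-255319, Pow(1459421, -1))) = Add(Mul(-56481, Rational(1, 304074)), Mul(-255319, Rational(1, 1459421))) = Add(Rational(-18827, 101358), Rational(-255319, 1459421)) = Rational(-53355142369, 147923993718)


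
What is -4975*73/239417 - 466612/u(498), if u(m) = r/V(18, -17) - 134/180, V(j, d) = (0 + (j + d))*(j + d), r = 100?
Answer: -10057580310635/2138712061 ≈ -4702.6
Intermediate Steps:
V(j, d) = (d + j)² (V(j, d) = (0 + (d + j))*(d + j) = (d + j)*(d + j) = (d + j)²)
u(m) = 8933/90 (u(m) = 100/((-17 + 18)²) - 134/180 = 100/(1²) - 134*1/180 = 100/1 - 67/90 = 100*1 - 67/90 = 100 - 67/90 = 8933/90)
-4975*73/239417 - 466612/u(498) = -4975*73/239417 - 466612/8933/90 = -363175*1/239417 - 466612*90/8933 = -363175/239417 - 41995080/8933 = -10057580310635/2138712061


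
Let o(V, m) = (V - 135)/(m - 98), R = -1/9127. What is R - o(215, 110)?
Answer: -182543/27381 ≈ -6.6668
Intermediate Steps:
R = -1/9127 (R = -1*1/9127 = -1/9127 ≈ -0.00010956)
o(V, m) = (-135 + V)/(-98 + m)
R - o(215, 110) = -1/9127 - (-135 + 215)/(-98 + 110) = -1/9127 - 80/12 = -1/9127 - 1*20/3 = -1/9127 - 20/3 = -182543/27381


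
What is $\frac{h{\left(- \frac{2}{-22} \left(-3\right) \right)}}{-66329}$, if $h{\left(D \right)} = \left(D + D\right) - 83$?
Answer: $\frac{919}{729619} \approx 0.0012596$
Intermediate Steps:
$h{\left(D \right)} = -83 + 2 D$ ($h{\left(D \right)} = 2 D - 83 = -83 + 2 D$)
$\frac{h{\left(- \frac{2}{-22} \left(-3\right) \right)}}{-66329} = \frac{-83 + 2 - \frac{2}{-22} \left(-3\right)}{-66329} = \left(-83 + 2 \left(-2\right) \left(- \frac{1}{22}\right) \left(-3\right)\right) \left(- \frac{1}{66329}\right) = \left(-83 + 2 \cdot \frac{1}{11} \left(-3\right)\right) \left(- \frac{1}{66329}\right) = \left(-83 + 2 \left(- \frac{3}{11}\right)\right) \left(- \frac{1}{66329}\right) = \left(-83 - \frac{6}{11}\right) \left(- \frac{1}{66329}\right) = \left(- \frac{919}{11}\right) \left(- \frac{1}{66329}\right) = \frac{919}{729619}$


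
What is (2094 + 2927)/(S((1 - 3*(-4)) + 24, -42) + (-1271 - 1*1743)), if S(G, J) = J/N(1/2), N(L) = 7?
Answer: -5021/3020 ≈ -1.6626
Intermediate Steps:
S(G, J) = J/7
(2094 + 2927)/(S((1 - 3*(-4)) + 24, -42) + (-1271 - 1*1743)) = (2094 + 2927)/((⅐)*(-42) + (-1271 - 1*1743)) = 5021/(-6 + (-1271 - 1743)) = 5021/(-6 - 3014) = 5021/(-3020) = 5021*(-1/3020) = -5021/3020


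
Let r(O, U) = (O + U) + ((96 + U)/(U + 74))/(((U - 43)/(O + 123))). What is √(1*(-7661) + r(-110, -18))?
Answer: I*√5680858813/854 ≈ 88.257*I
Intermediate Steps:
r(O, U) = O + U + (96 + U)*(123 + O)/((-43 + U)*(74 + U)) (r(O, U) = (O + U) + ((96 + U)/(74 + U))/(((-43 + U)/(123 + O))) = (O + U) + ((96 + U)/(74 + U))*((123 + O)/(-43 + U)) = (O + U) + (96 + U)*(123 + O)/((-43 + U)*(74 + U)) = O + U + (96 + U)*(123 + O)/((-43 + U)*(74 + U)))
√(1*(-7661) + r(-110, -18)) = √(1*(-7661) + (11808 + (-18)³ - 3086*(-110) - 3059*(-18) + 31*(-18)² - 110*(-18)² + 32*(-110)*(-18))/(-3182 + (-18)² + 31*(-18))) = √(-7661 + (11808 - 5832 + 339460 + 55062 + 31*324 - 110*324 + 63360)/(-3182 + 324 - 558)) = √(-7661 + (11808 - 5832 + 339460 + 55062 + 10044 - 35640 + 63360)/(-3416)) = √(-7661 - 1/3416*438262) = √(-7661 - 219131/1708) = √(-13304119/1708) = I*√5680858813/854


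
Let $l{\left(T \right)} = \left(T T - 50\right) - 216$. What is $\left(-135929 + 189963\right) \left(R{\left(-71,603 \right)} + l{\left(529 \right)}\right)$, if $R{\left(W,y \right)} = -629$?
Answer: $15072568164$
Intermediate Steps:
$l{\left(T \right)} = -266 + T^{2}$ ($l{\left(T \right)} = \left(T^{2} - 50\right) - 216 = \left(-50 + T^{2}\right) - 216 = -266 + T^{2}$)
$\left(-135929 + 189963\right) \left(R{\left(-71,603 \right)} + l{\left(529 \right)}\right) = \left(-135929 + 189963\right) \left(-629 - \left(266 - 529^{2}\right)\right) = 54034 \left(-629 + \left(-266 + 279841\right)\right) = 54034 \left(-629 + 279575\right) = 54034 \cdot 278946 = 15072568164$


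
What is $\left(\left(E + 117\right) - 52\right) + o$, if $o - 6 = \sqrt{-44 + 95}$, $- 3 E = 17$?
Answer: $\frac{196}{3} + \sqrt{51} \approx 72.475$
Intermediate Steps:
$E = - \frac{17}{3}$ ($E = \left(- \frac{1}{3}\right) 17 = - \frac{17}{3} \approx -5.6667$)
$o = 6 + \sqrt{51}$ ($o = 6 + \sqrt{-44 + 95} = 6 + \sqrt{51} \approx 13.141$)
$\left(\left(E + 117\right) - 52\right) + o = \left(\left(- \frac{17}{3} + 117\right) - 52\right) + \left(6 + \sqrt{51}\right) = \left(\frac{334}{3} - 52\right) + \left(6 + \sqrt{51}\right) = \frac{178}{3} + \left(6 + \sqrt{51}\right) = \frac{196}{3} + \sqrt{51}$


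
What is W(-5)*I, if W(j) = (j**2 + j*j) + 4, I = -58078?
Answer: -3136212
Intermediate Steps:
W(j) = 4 + 2*j**2 (W(j) = (j**2 + j**2) + 4 = 2*j**2 + 4 = 4 + 2*j**2)
W(-5)*I = (4 + 2*(-5)**2)*(-58078) = (4 + 2*25)*(-58078) = (4 + 50)*(-58078) = 54*(-58078) = -3136212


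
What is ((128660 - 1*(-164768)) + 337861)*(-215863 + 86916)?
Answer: -81402822683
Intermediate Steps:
((128660 - 1*(-164768)) + 337861)*(-215863 + 86916) = ((128660 + 164768) + 337861)*(-128947) = (293428 + 337861)*(-128947) = 631289*(-128947) = -81402822683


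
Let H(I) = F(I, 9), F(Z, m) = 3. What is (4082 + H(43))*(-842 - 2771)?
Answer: -14759105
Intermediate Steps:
H(I) = 3
(4082 + H(43))*(-842 - 2771) = (4082 + 3)*(-842 - 2771) = 4085*(-3613) = -14759105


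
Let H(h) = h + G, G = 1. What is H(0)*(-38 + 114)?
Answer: 76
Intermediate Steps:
H(h) = 1 + h (H(h) = h + 1 = 1 + h)
H(0)*(-38 + 114) = (1 + 0)*(-38 + 114) = 1*76 = 76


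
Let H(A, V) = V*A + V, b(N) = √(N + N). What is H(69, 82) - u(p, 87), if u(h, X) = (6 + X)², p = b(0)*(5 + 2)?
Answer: -2909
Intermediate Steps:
b(N) = √2*√N (b(N) = √(2*N) = √2*√N)
H(A, V) = V + A*V (H(A, V) = A*V + V = V + A*V)
p = 0 (p = (√2*√0)*(5 + 2) = (√2*0)*7 = 0*7 = 0)
H(69, 82) - u(p, 87) = 82*(1 + 69) - (6 + 87)² = 82*70 - 1*93² = 5740 - 1*8649 = 5740 - 8649 = -2909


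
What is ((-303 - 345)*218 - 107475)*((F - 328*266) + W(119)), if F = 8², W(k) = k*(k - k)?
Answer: 21686060976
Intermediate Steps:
W(k) = 0 (W(k) = k*0 = 0)
F = 64
((-303 - 345)*218 - 107475)*((F - 328*266) + W(119)) = ((-303 - 345)*218 - 107475)*((64 - 328*266) + 0) = (-648*218 - 107475)*((64 - 87248) + 0) = (-141264 - 107475)*(-87184 + 0) = -248739*(-87184) = 21686060976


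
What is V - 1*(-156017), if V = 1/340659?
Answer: 53148595204/340659 ≈ 1.5602e+5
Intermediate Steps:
V = 1/340659 ≈ 2.9355e-6
V - 1*(-156017) = 1/340659 - 1*(-156017) = 1/340659 + 156017 = 53148595204/340659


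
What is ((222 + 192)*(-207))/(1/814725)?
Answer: -69820303050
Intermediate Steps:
((222 + 192)*(-207))/(1/814725) = (414*(-207))/(1/814725) = -85698*814725 = -69820303050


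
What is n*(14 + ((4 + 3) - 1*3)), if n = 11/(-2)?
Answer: -99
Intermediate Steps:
n = -11/2 (n = 11*(-½) = -11/2 ≈ -5.5000)
n*(14 + ((4 + 3) - 1*3)) = -11*(14 + ((4 + 3) - 1*3))/2 = -11*(14 + (7 - 3))/2 = -11*(14 + 4)/2 = -11/2*18 = -99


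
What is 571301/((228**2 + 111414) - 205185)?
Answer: -571301/41787 ≈ -13.672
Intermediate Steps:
571301/((228**2 + 111414) - 205185) = 571301/((51984 + 111414) - 205185) = 571301/(163398 - 205185) = 571301/(-41787) = 571301*(-1/41787) = -571301/41787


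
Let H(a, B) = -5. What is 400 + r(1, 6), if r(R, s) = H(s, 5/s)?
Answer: 395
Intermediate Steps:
r(R, s) = -5
400 + r(1, 6) = 400 - 5 = 395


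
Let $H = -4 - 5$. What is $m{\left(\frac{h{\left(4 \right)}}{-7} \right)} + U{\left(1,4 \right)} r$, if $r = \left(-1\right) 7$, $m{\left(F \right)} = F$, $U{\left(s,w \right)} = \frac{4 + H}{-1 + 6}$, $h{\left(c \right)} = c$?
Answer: $\frac{45}{7} \approx 6.4286$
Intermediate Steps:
$H = -9$ ($H = -4 - 5 = -9$)
$U{\left(s,w \right)} = -1$ ($U{\left(s,w \right)} = \frac{4 - 9}{-1 + 6} = - \frac{5}{5} = \left(-5\right) \frac{1}{5} = -1$)
$r = -7$
$m{\left(\frac{h{\left(4 \right)}}{-7} \right)} + U{\left(1,4 \right)} r = \frac{4}{-7} - -7 = 4 \left(- \frac{1}{7}\right) + 7 = - \frac{4}{7} + 7 = \frac{45}{7}$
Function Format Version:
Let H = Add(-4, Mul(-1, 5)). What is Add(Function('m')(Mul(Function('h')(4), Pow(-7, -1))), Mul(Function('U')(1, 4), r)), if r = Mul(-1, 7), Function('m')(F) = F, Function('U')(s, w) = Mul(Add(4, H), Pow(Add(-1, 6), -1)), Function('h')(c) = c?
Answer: Rational(45, 7) ≈ 6.4286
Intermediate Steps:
H = -9 (H = Add(-4, -5) = -9)
Function('U')(s, w) = -1 (Function('U')(s, w) = Mul(Add(4, -9), Pow(Add(-1, 6), -1)) = Mul(-5, Pow(5, -1)) = Mul(-5, Rational(1, 5)) = -1)
r = -7
Add(Function('m')(Mul(Function('h')(4), Pow(-7, -1))), Mul(Function('U')(1, 4), r)) = Add(Mul(4, Pow(-7, -1)), Mul(-1, -7)) = Add(Mul(4, Rational(-1, 7)), 7) = Add(Rational(-4, 7), 7) = Rational(45, 7)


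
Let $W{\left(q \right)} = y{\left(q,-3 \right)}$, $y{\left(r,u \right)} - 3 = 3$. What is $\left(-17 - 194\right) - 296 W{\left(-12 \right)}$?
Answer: $-1987$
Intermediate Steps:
$y{\left(r,u \right)} = 6$ ($y{\left(r,u \right)} = 3 + 3 = 6$)
$W{\left(q \right)} = 6$
$\left(-17 - 194\right) - 296 W{\left(-12 \right)} = \left(-17 - 194\right) - 1776 = -211 - 1776 = -1987$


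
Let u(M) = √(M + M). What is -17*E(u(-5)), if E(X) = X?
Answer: -17*I*√10 ≈ -53.759*I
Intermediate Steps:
u(M) = √2*√M (u(M) = √(2*M) = √2*√M)
-17*E(u(-5)) = -17*√2*√(-5) = -17*√2*I*√5 = -17*I*√10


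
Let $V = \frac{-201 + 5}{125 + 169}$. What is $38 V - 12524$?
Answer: $- \frac{37648}{3} \approx -12549.0$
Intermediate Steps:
$V = - \frac{2}{3}$ ($V = - \frac{196}{294} = \left(-196\right) \frac{1}{294} = - \frac{2}{3} \approx -0.66667$)
$38 V - 12524 = 38 \left(- \frac{2}{3}\right) - 12524 = - \frac{76}{3} - 12524 = - \frac{37648}{3}$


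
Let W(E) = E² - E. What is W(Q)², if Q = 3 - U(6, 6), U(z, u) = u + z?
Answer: 8100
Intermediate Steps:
Q = -9 (Q = 3 - (6 + 6) = 3 - 1*12 = 3 - 12 = -9)
W(Q)² = (-9*(-1 - 9))² = (-9*(-10))² = 90² = 8100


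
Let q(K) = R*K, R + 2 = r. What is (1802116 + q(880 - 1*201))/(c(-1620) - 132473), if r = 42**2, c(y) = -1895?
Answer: -1499257/67184 ≈ -22.316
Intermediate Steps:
r = 1764
R = 1762 (R = -2 + 1764 = 1762)
q(K) = 1762*K
(1802116 + q(880 - 1*201))/(c(-1620) - 132473) = (1802116 + 1762*(880 - 1*201))/(-1895 - 132473) = (1802116 + 1762*(880 - 201))/(-134368) = (1802116 + 1762*679)*(-1/134368) = (1802116 + 1196398)*(-1/134368) = 2998514*(-1/134368) = -1499257/67184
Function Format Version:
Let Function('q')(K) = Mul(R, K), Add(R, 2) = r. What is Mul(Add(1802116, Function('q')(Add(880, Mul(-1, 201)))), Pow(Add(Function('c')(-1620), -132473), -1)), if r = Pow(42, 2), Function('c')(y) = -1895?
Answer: Rational(-1499257, 67184) ≈ -22.316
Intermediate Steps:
r = 1764
R = 1762 (R = Add(-2, 1764) = 1762)
Function('q')(K) = Mul(1762, K)
Mul(Add(1802116, Function('q')(Add(880, Mul(-1, 201)))), Pow(Add(Function('c')(-1620), -132473), -1)) = Mul(Add(1802116, Mul(1762, Add(880, Mul(-1, 201)))), Pow(Add(-1895, -132473), -1)) = Mul(Add(1802116, Mul(1762, Add(880, -201))), Pow(-134368, -1)) = Mul(Add(1802116, Mul(1762, 679)), Rational(-1, 134368)) = Mul(Add(1802116, 1196398), Rational(-1, 134368)) = Mul(2998514, Rational(-1, 134368)) = Rational(-1499257, 67184)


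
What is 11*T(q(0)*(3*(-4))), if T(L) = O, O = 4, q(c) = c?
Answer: 44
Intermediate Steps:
T(L) = 4
11*T(q(0)*(3*(-4))) = 11*4 = 44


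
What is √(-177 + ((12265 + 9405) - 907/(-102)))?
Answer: √223705686/102 ≈ 146.64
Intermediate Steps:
√(-177 + ((12265 + 9405) - 907/(-102))) = √(-177 + (21670 - 907*(-1/102))) = √(-177 + (21670 + 907/102)) = √(-177 + 2211247/102) = √(2193193/102) = √223705686/102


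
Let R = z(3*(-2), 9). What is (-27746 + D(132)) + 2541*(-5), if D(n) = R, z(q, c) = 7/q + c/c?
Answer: -242707/6 ≈ -40451.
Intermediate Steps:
z(q, c) = 1 + 7/q (z(q, c) = 7/q + 1 = 1 + 7/q)
R = -1/6 (R = (7 + 3*(-2))/((3*(-2))) = (7 - 6)/(-6) = -1/6*1 = -1/6 ≈ -0.16667)
D(n) = -1/6
(-27746 + D(132)) + 2541*(-5) = (-27746 - 1/6) + 2541*(-5) = -166477/6 - 12705 = -242707/6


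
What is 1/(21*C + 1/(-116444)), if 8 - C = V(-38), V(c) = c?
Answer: 116444/112484903 ≈ 0.0010352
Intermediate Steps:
C = 46 (C = 8 - 1*(-38) = 8 + 38 = 46)
1/(21*C + 1/(-116444)) = 1/(21*46 + 1/(-116444)) = 1/(966 - 1/116444) = 1/(112484903/116444) = 116444/112484903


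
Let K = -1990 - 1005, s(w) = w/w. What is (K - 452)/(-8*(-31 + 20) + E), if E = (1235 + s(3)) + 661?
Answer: -3447/1985 ≈ -1.7365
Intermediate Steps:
s(w) = 1
K = -2995
E = 1897 (E = (1235 + 1) + 661 = 1236 + 661 = 1897)
(K - 452)/(-8*(-31 + 20) + E) = (-2995 - 452)/(-8*(-31 + 20) + 1897) = -3447/(-8*(-11) + 1897) = -3447/(88 + 1897) = -3447/1985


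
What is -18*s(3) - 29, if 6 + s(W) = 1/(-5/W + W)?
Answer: 131/2 ≈ 65.500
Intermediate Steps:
s(W) = -6 + 1/(W - 5/W) (s(W) = -6 + 1/(-5/W + W) = -6 + 1/(W - 5/W))
-18*s(3) - 29 = -18*(30 + 3 - 6*3**2)/(-5 + 3**2) - 29 = -18*(30 + 3 - 6*9)/(-5 + 9) - 29 = -18*(30 + 3 - 54)/4 - 29 = -9*(-21)/2 - 29 = -18*(-21/4) - 29 = 189/2 - 29 = 131/2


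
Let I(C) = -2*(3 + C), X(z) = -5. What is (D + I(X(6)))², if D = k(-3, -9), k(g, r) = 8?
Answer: 144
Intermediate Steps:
D = 8
I(C) = -6 - 2*C
(D + I(X(6)))² = (8 + (-6 - 2*(-5)))² = (8 + (-6 + 10))² = (8 + 4)² = 12² = 144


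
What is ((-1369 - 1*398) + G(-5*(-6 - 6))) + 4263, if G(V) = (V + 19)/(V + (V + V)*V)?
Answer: 18121039/7260 ≈ 2496.0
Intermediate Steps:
G(V) = (19 + V)/(V + 2*V²) (G(V) = (19 + V)/(V + (2*V)*V) = (19 + V)/(V + 2*V²))
((-1369 - 1*398) + G(-5*(-6 - 6))) + 4263 = ((-1369 - 1*398) + (19 - 5*(-6 - 6))/(((-5*(-6 - 6)))*(1 + 2*(-5*(-6 - 6))))) + 4263 = ((-1369 - 398) + (19 - 5*(-12))/(((-5*(-12)))*(1 + 2*(-5*(-12))))) + 4263 = (-1767 + (19 + 60)/(60*(1 + 2*60))) + 4263 = (-1767 + (1/60)*79/(1 + 120)) + 4263 = (-1767 + (1/60)*79/121) + 4263 = (-1767 + (1/60)*(1/121)*79) + 4263 = (-1767 + 79/7260) + 4263 = -12828341/7260 + 4263 = 18121039/7260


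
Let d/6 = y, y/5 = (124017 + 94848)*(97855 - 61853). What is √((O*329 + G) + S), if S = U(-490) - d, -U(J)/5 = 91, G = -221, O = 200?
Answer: 6*I*√6566312966 ≈ 4.862e+5*I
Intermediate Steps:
y = 39397888650 (y = 5*((124017 + 94848)*(97855 - 61853)) = 5*(218865*36002) = 5*7879577730 = 39397888650)
d = 236387331900 (d = 6*39397888650 = 236387331900)
U(J) = -455 (U(J) = -5*91 = -455)
S = -236387332355 (S = -455 - 1*236387331900 = -455 - 236387331900 = -236387332355)
√((O*329 + G) + S) = √((200*329 - 221) - 236387332355) = √((65800 - 221) - 236387332355) = √(65579 - 236387332355) = √(-236387266776) = 6*I*√6566312966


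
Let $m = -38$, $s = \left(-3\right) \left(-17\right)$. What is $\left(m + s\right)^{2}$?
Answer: $169$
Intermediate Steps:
$s = 51$
$\left(m + s\right)^{2} = \left(-38 + 51\right)^{2} = 13^{2} = 169$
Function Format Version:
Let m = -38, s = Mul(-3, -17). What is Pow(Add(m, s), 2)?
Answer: 169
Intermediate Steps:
s = 51
Pow(Add(m, s), 2) = Pow(Add(-38, 51), 2) = Pow(13, 2) = 169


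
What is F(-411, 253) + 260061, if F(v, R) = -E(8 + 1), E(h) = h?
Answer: 260052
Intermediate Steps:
F(v, R) = -9 (F(v, R) = -(8 + 1) = -1*9 = -9)
F(-411, 253) + 260061 = -9 + 260061 = 260052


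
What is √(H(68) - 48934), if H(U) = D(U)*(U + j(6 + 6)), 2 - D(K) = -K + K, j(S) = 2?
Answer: I*√48794 ≈ 220.89*I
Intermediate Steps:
D(K) = 2 (D(K) = 2 - (-K + K) = 2 - 1*0 = 2 + 0 = 2)
H(U) = 4 + 2*U (H(U) = 2*(U + 2) = 2*(2 + U) = 4 + 2*U)
√(H(68) - 48934) = √((4 + 2*68) - 48934) = √((4 + 136) - 48934) = √(140 - 48934) = √(-48794) = I*√48794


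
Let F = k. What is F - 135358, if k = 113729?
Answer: -21629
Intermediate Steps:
F = 113729
F - 135358 = 113729 - 135358 = -21629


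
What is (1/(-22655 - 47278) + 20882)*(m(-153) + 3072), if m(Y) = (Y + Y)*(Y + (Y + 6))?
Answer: 46181820779720/23311 ≈ 1.9811e+9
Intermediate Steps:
m(Y) = 2*Y*(6 + 2*Y) (m(Y) = (2*Y)*(Y + (6 + Y)) = (2*Y)*(6 + 2*Y) = 2*Y*(6 + 2*Y))
(1/(-22655 - 47278) + 20882)*(m(-153) + 3072) = (1/(-22655 - 47278) + 20882)*(4*(-153)*(3 - 153) + 3072) = (1/(-69933) + 20882)*(4*(-153)*(-150) + 3072) = (-1/69933 + 20882)*(91800 + 3072) = (1460340905/69933)*94872 = 46181820779720/23311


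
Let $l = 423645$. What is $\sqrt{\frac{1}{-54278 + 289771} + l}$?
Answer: $\frac{\sqrt{23494060874679098}}{235493} \approx 650.88$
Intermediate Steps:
$\sqrt{\frac{1}{-54278 + 289771} + l} = \sqrt{\frac{1}{-54278 + 289771} + 423645} = \sqrt{\frac{1}{235493} + 423645} = \sqrt{\frac{99765431986}{235493}} = \frac{\sqrt{23494060874679098}}{235493}$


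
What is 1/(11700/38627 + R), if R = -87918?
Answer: -38627/3395996886 ≈ -1.1374e-5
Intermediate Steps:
1/(11700/38627 + R) = 1/(11700/38627 - 87918) = 1/(-3395996886/38627) = -38627/3395996886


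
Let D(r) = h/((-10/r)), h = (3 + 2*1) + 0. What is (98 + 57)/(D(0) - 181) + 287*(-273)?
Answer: -14181686/181 ≈ -78352.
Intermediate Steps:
h = 5 (h = (3 + 2) + 0 = 5 + 0 = 5)
D(r) = -r/2 (D(r) = 5/((-10/r)) = 5*(-r/10) = -r/2)
(98 + 57)/(D(0) - 181) + 287*(-273) = (98 + 57)/(-½*0 - 181) + 287*(-273) = 155/(0 - 181) - 78351 = 155/(-181) - 78351 = 155*(-1/181) - 78351 = -155/181 - 78351 = -14181686/181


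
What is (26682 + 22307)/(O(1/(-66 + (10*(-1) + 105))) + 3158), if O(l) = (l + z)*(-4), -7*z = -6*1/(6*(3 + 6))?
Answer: 89502903/5769298 ≈ 15.514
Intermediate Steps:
z = 1/63 (z = -(-6)/(7*((3 + 6)*6)) = -(-6)/(7*(9*6)) = -(-6)/(7*54) = -⅐*(-⅑) = 1/63 ≈ 0.015873)
O(l) = -4/63 - 4*l (O(l) = (l + 1/63)*(-4) = (1/63 + l)*(-4) = -4/63 - 4*l)
(26682 + 22307)/(O(1/(-66 + (10*(-1) + 105))) + 3158) = (26682 + 22307)/((-4/63 - 4/(-66 + (10*(-1) + 105))) + 3158) = 48989/((-4/63 - 4/(-66 + (-10 + 105))) + 3158) = 48989/((-4/63 - 4/(-66 + 95)) + 3158) = 48989/((-4/63 - 4/29) + 3158) = 48989/(-368/1827 + 3158) = 48989/(5769298/1827) = 48989*(1827/5769298) = 89502903/5769298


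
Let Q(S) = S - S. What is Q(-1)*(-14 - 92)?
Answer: 0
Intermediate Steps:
Q(S) = 0
Q(-1)*(-14 - 92) = 0*(-14 - 92) = 0*(-106) = 0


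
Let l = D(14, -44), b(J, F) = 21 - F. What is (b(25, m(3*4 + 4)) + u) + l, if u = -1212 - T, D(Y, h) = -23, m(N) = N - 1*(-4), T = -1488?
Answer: 254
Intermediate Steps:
m(N) = 4 + N (m(N) = N + 4 = 4 + N)
u = 276 (u = -1212 - 1*(-1488) = -1212 + 1488 = 276)
l = -23
(b(25, m(3*4 + 4)) + u) + l = ((21 - (4 + (3*4 + 4))) + 276) - 23 = ((21 - (4 + (12 + 4))) + 276) - 23 = ((21 - (4 + 16)) + 276) - 23 = ((21 - 1*20) + 276) - 23 = ((21 - 20) + 276) - 23 = (1 + 276) - 23 = 277 - 23 = 254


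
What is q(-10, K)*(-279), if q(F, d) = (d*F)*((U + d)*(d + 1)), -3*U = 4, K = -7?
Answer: -976500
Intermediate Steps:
U = -4/3 (U = -1/3*4 = -4/3 ≈ -1.3333)
q(F, d) = F*d*(1 + d)*(-4/3 + d) (q(F, d) = (d*F)*((-4/3 + d)*(d + 1)) = (F*d)*((-4/3 + d)*(1 + d)) = (F*d)*((1 + d)*(-4/3 + d)) = F*d*(1 + d)*(-4/3 + d))
q(-10, K)*(-279) = ((1/3)*(-10)*(-7)*(-4 - 1*(-7) + 3*(-7)**2))*(-279) = ((1/3)*(-10)*(-7)*(-4 + 7 + 3*49))*(-279) = ((1/3)*(-10)*(-7)*(-4 + 7 + 147))*(-279) = ((1/3)*(-10)*(-7)*150)*(-279) = 3500*(-279) = -976500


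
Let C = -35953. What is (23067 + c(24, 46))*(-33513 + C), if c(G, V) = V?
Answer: -1605567658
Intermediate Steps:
(23067 + c(24, 46))*(-33513 + C) = (23067 + 46)*(-33513 - 35953) = 23113*(-69466) = -1605567658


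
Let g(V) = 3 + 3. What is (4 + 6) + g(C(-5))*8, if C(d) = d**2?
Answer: 58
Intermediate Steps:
g(V) = 6
(4 + 6) + g(C(-5))*8 = (4 + 6) + 6*8 = 10 + 48 = 58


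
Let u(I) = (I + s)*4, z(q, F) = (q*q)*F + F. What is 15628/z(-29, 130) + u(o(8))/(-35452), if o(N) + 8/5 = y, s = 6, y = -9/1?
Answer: 6950724/48507199 ≈ 0.14329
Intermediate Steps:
y = -9 (y = -9*1 = -9)
z(q, F) = F + F*q² (z(q, F) = q²*F + F = F*q² + F = F + F*q²)
o(N) = -53/5 (o(N) = -8/5 - 9 = -53/5)
u(I) = 24 + 4*I (u(I) = (I + 6)*4 = (6 + I)*4 = 24 + 4*I)
15628/z(-29, 130) + u(o(8))/(-35452) = 15628/((130*(1 + (-29)²))) + (24 + 4*(-53/5))/(-35452) = 15628/((130*(1 + 841))) + (24 - 212/5)*(-1/35452) = 15628/((130*842)) - 92/5*(-1/35452) = 15628/109460 + 23/44315 = 15628*(1/109460) + 23/44315 = 3907/27365 + 23/44315 = 6950724/48507199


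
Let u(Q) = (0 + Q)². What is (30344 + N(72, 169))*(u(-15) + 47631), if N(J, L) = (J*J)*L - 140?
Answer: 43371892800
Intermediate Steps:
N(J, L) = -140 + L*J² (N(J, L) = J²*L - 140 = L*J² - 140 = -140 + L*J²)
u(Q) = Q²
(30344 + N(72, 169))*(u(-15) + 47631) = (30344 + (-140 + 169*72²))*((-15)² + 47631) = (30344 + (-140 + 169*5184))*(225 + 47631) = (30344 + (-140 + 876096))*47856 = (30344 + 875956)*47856 = 906300*47856 = 43371892800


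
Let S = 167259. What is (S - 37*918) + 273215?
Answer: 406508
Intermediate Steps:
(S - 37*918) + 273215 = (167259 - 37*918) + 273215 = (167259 - 33966) + 273215 = 133293 + 273215 = 406508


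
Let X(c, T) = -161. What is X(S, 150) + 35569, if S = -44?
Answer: 35408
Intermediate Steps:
X(S, 150) + 35569 = -161 + 35569 = 35408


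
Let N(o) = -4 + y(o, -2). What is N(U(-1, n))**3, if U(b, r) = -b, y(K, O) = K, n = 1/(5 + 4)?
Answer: -27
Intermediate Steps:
n = 1/9 ≈ 0.11111
N(o) = -4 + o
N(U(-1, n))**3 = (-4 - 1*(-1))**3 = (-4 + 1)**3 = (-3)**3 = -27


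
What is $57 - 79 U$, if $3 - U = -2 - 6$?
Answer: $-812$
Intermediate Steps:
$U = 11$ ($U = 3 - \left(-2 - 6\right) = 3 - -8 = 3 + 8 = 11$)
$57 - 79 U = 57 - 869 = -812$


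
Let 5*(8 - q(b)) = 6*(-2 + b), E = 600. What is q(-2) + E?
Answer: 3064/5 ≈ 612.80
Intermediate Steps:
q(b) = 52/5 - 6*b/5 (q(b) = 8 - 6*(-2 + b)/5 = 8 - (-12 + 6*b)/5 = 8 + (12/5 - 6*b/5) = 52/5 - 6*b/5)
q(-2) + E = (52/5 - 6/5*(-2)) + 600 = (52/5 + 12/5) + 600 = 64/5 + 600 = 3064/5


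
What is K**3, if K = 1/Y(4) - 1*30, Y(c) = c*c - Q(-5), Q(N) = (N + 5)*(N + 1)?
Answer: -109902239/4096 ≈ -26832.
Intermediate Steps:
Q(N) = (1 + N)*(5 + N) (Q(N) = (5 + N)*(1 + N) = (1 + N)*(5 + N))
Y(c) = c**2 (Y(c) = c*c - (5 + (-5)**2 + 6*(-5)) = c**2 - (5 + 25 - 30) = c**2 - 1*0 = c**2 + 0 = c**2)
K = -479/16 (K = 1/(4**2) - 1*30 = 1/16 - 30 = -479/16 ≈ -29.938)
K**3 = (-479/16)**3 = -109902239/4096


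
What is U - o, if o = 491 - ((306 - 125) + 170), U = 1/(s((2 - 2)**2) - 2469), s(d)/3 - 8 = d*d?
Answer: -342301/2445 ≈ -140.00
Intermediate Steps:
s(d) = 24 + 3*d**2 (s(d) = 24 + 3*(d*d) = 24 + 3*d**2)
U = -1/2445 (U = 1/((24 + 3*((2 - 2)**2)**2) - 2469) = 1/((24 + 3*(0**2)**2) - 2469) = 1/((24 + 3*0**2) - 2469) = 1/((24 + 3*0) - 2469) = 1/((24 + 0) - 2469) = 1/(24 - 2469) = 1/(-2445) = -1/2445 ≈ -0.00040900)
o = 140 (o = 491 - (181 + 170) = 491 - 1*351 = 491 - 351 = 140)
U - o = -1/2445 - 1*140 = -1/2445 - 140 = -342301/2445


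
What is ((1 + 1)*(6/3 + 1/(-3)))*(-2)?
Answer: -20/3 ≈ -6.6667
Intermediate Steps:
((1 + 1)*(6/3 + 1/(-3)))*(-2) = (2*(6*(1/3) + 1*(-1/3)))*(-2) = (2*(2 - 1/3))*(-2) = (2*(5/3))*(-2) = (10/3)*(-2) = -20/3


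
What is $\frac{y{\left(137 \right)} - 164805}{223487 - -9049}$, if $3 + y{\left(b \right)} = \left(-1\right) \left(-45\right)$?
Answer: $- \frac{54921}{77512} \approx -0.70855$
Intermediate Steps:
$y{\left(b \right)} = 42$ ($y{\left(b \right)} = -3 - -45 = -3 + 45 = 42$)
$\frac{y{\left(137 \right)} - 164805}{223487 - -9049} = \frac{42 - 164805}{223487 - -9049} = - \frac{164763}{223487 + \left(9204 - 155\right)} = - \frac{164763}{223487 + 9049} = - \frac{164763}{232536} = \left(-164763\right) \frac{1}{232536} = - \frac{54921}{77512}$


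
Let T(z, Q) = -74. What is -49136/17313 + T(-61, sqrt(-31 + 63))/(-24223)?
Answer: -1188940166/419372799 ≈ -2.8350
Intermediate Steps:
-49136/17313 + T(-61, sqrt(-31 + 63))/(-24223) = -49136/17313 - 74/(-24223) = -49136*1/17313 - 74*(-1/24223) = -49136/17313 + 74/24223 = -1188940166/419372799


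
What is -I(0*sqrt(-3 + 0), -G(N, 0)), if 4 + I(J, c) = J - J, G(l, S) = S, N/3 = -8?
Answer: 4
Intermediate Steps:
N = -24 (N = 3*(-8) = -24)
I(J, c) = -4 (I(J, c) = -4 + (J - J) = -4 + 0 = -4)
-I(0*sqrt(-3 + 0), -G(N, 0)) = -1*(-4) = 4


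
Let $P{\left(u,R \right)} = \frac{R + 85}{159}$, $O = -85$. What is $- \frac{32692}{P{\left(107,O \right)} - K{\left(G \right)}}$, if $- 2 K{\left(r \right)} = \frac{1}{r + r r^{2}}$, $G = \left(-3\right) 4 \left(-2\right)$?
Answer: $-905437632$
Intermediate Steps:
$P{\left(u,R \right)} = \frac{85}{159} + \frac{R}{159}$ ($P{\left(u,R \right)} = \left(85 + R\right) \frac{1}{159} = \frac{85}{159} + \frac{R}{159}$)
$G = 24$ ($G = \left(-12\right) \left(-2\right) = 24$)
$K{\left(r \right)} = - \frac{1}{2 \left(r + r^{3}\right)}$ ($K{\left(r \right)} = - \frac{1}{2 \left(r + r r^{2}\right)} = - \frac{1}{2 \left(r + r^{3}\right)}$)
$- \frac{32692}{P{\left(107,O \right)} - K{\left(G \right)}} = - \frac{32692}{\left(\frac{85}{159} + \frac{1}{159} \left(-85\right)\right) - - \frac{1}{2 \cdot 24 \left(1 + 24^{2}\right)}} = - \frac{32692}{\left(\frac{85}{159} - \frac{85}{159}\right) - \left(- \frac{1}{2}\right) \frac{1}{24} \frac{1}{1 + 576}} = - \frac{32692}{0 - \left(- \frac{1}{2}\right) \frac{1}{24} \cdot \frac{1}{577}} = - \frac{32692}{0 - - \frac{1}{27696}} = - \frac{32692}{0 + \frac{1}{27696}} = - 32692 \frac{1}{\frac{1}{27696}} = \left(-32692\right) 27696 = -905437632$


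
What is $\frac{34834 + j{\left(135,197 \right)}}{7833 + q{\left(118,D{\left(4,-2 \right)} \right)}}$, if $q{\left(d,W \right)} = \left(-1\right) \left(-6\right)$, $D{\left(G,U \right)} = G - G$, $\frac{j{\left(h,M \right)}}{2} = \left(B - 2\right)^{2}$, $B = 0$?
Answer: $\frac{11614}{2613} \approx 4.4447$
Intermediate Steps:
$j{\left(h,M \right)} = 8$ ($j{\left(h,M \right)} = 2 \left(0 - 2\right)^{2} = 2 \left(-2\right)^{2} = 2 \cdot 4 = 8$)
$D{\left(G,U \right)} = 0$
$q{\left(d,W \right)} = 6$
$\frac{34834 + j{\left(135,197 \right)}}{7833 + q{\left(118,D{\left(4,-2 \right)} \right)}} = \frac{34834 + 8}{7833 + 6} = \frac{34842}{7839} = 34842 \cdot \frac{1}{7839} = \frac{11614}{2613}$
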